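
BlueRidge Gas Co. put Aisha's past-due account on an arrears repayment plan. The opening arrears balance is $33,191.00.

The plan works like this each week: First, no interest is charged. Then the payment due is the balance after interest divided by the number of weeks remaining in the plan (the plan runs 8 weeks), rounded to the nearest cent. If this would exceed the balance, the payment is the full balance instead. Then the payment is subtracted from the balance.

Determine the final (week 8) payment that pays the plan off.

Week 1: opening $33,191.00; payment $4,148.88; balance $29,042.12
Week 2: opening $29,042.12; payment $4,148.87; balance $24,893.25
Week 3: opening $24,893.25; payment $4,148.88; balance $20,744.37
Week 4: opening $20,744.37; payment $4,148.87; balance $16,595.50
Week 5: opening $16,595.50; payment $4,148.88; balance $12,446.62
Week 6: opening $12,446.62; payment $4,148.87; balance $8,297.75
Week 7: opening $8,297.75; payment $4,148.88; balance $4,148.87
Week 8: opening $4,148.87; payment $4,148.87; balance $0.00

$4,148.87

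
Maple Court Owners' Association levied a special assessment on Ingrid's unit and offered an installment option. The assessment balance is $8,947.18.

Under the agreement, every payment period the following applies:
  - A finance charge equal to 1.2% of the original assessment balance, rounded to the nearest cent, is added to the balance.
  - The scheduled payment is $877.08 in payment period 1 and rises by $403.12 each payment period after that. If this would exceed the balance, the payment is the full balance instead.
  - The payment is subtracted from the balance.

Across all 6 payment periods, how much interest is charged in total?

Payment period 1: opening $8,947.18; interest $107.37 → $9,054.55; payment $877.08; balance $8,177.47
Payment period 2: opening $8,177.47; interest $107.37 → $8,284.84; payment $1,280.20; balance $7,004.64
Payment period 3: opening $7,004.64; interest $107.37 → $7,112.01; payment $1,683.32; balance $5,428.69
Payment period 4: opening $5,428.69; interest $107.37 → $5,536.06; payment $2,086.44; balance $3,449.62
Payment period 5: opening $3,449.62; interest $107.37 → $3,556.99; payment $2,489.56; balance $1,067.43
Payment period 6: opening $1,067.43; interest $107.37 → $1,174.80; payment $1,174.80; balance $0.00
Total interest: $107.37 + $107.37 + $107.37 + $107.37 + $107.37 + $107.37 = $644.22

$644.22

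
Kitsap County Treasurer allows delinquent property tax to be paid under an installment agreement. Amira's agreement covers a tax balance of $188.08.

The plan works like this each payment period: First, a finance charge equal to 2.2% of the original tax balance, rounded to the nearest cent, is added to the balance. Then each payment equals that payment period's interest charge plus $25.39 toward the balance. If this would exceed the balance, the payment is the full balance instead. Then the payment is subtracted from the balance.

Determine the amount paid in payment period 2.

$29.53

# | Opening | Interest | Payment | End bal
1 | $188.08 | $4.14 | $29.53 | $162.69
2 | $162.69 | $4.14 | $29.53 | $137.30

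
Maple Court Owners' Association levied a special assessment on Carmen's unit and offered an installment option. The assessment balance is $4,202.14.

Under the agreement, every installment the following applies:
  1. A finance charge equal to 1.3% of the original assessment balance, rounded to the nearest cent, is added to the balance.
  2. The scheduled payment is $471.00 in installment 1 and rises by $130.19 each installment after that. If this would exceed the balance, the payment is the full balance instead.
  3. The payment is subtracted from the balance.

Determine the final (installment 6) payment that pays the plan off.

Installment 1: $4,202.14 +$54.63 interest = $4,256.77; pay $471.00 → $3,785.77
Installment 2: $3,785.77 +$54.63 interest = $3,840.40; pay $601.19 → $3,239.21
Installment 3: $3,239.21 +$54.63 interest = $3,293.84; pay $731.38 → $2,562.46
Installment 4: $2,562.46 +$54.63 interest = $2,617.09; pay $861.57 → $1,755.52
Installment 5: $1,755.52 +$54.63 interest = $1,810.15; pay $991.76 → $818.39
Installment 6: $818.39 +$54.63 interest = $873.02; pay $873.02 → $0.00

$873.02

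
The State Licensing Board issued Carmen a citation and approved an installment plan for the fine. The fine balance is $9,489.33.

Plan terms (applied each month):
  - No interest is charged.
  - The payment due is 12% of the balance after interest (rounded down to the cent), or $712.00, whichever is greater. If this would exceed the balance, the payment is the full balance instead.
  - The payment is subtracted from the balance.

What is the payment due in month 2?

# | Opening | Payment | End bal
1 | $9,489.33 | $1,138.71 | $8,350.62
2 | $8,350.62 | $1,002.07 | $7,348.55

$1,002.07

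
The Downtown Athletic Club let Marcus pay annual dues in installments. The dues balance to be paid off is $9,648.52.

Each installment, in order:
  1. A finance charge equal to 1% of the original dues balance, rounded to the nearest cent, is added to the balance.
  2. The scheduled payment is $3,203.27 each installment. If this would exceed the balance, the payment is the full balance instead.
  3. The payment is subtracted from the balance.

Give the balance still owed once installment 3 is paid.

$328.18

Installment 1: opening $9,648.52; interest $96.49 → $9,745.01; payment $3,203.27; balance $6,541.74
Installment 2: opening $6,541.74; interest $96.49 → $6,638.23; payment $3,203.27; balance $3,434.96
Installment 3: opening $3,434.96; interest $96.49 → $3,531.45; payment $3,203.27; balance $328.18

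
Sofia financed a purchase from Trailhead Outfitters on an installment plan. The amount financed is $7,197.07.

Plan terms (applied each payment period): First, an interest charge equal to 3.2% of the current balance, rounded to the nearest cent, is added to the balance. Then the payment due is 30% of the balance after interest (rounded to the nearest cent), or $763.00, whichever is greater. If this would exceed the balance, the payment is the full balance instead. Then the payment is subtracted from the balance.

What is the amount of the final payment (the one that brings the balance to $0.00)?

$554.27

Payment period 1: $7,197.07 +$230.31 interest = $7,427.38; pay $2,228.21 → $5,199.17
Payment period 2: $5,199.17 +$166.37 interest = $5,365.54; pay $1,609.66 → $3,755.88
Payment period 3: $3,755.88 +$120.19 interest = $3,876.07; pay $1,162.82 → $2,713.25
Payment period 4: $2,713.25 +$86.82 interest = $2,800.07; pay $840.02 → $1,960.05
Payment period 5: $1,960.05 +$62.72 interest = $2,022.77; pay $763.00 → $1,259.77
Payment period 6: $1,259.77 +$40.31 interest = $1,300.08; pay $763.00 → $537.08
Payment period 7: $537.08 +$17.19 interest = $554.27; pay $554.27 → $0.00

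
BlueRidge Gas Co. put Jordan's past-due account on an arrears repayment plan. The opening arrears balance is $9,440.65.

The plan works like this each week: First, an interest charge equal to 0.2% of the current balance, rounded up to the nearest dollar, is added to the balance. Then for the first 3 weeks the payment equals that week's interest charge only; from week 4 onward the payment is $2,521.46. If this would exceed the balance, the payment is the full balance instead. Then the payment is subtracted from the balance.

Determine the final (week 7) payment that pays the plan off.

$1,922.27

Week 1: $9,440.65 +$19.00 interest = $9,459.65; pay $19.00 → $9,440.65
Week 2: $9,440.65 +$19.00 interest = $9,459.65; pay $19.00 → $9,440.65
Week 3: $9,440.65 +$19.00 interest = $9,459.65; pay $19.00 → $9,440.65
Week 4: $9,440.65 +$19.00 interest = $9,459.65; pay $2,521.46 → $6,938.19
Week 5: $6,938.19 +$14.00 interest = $6,952.19; pay $2,521.46 → $4,430.73
Week 6: $4,430.73 +$9.00 interest = $4,439.73; pay $2,521.46 → $1,918.27
Week 7: $1,918.27 +$4.00 interest = $1,922.27; pay $1,922.27 → $0.00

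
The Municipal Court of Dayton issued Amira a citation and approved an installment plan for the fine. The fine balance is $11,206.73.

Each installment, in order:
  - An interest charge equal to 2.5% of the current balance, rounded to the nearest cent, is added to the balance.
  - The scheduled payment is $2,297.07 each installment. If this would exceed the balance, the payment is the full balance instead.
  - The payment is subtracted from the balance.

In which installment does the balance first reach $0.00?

Installment 1: opening $11,206.73; interest $280.17 → $11,486.90; payment $2,297.07; balance $9,189.83
Installment 2: opening $9,189.83; interest $229.75 → $9,419.58; payment $2,297.07; balance $7,122.51
Installment 3: opening $7,122.51; interest $178.06 → $7,300.57; payment $2,297.07; balance $5,003.50
Installment 4: opening $5,003.50; interest $125.09 → $5,128.59; payment $2,297.07; balance $2,831.52
Installment 5: opening $2,831.52; interest $70.79 → $2,902.31; payment $2,297.07; balance $605.24
Installment 6: opening $605.24; interest $15.13 → $620.37; payment $620.37; balance $0.00
Balance reaches $0.00 in installment 6.

6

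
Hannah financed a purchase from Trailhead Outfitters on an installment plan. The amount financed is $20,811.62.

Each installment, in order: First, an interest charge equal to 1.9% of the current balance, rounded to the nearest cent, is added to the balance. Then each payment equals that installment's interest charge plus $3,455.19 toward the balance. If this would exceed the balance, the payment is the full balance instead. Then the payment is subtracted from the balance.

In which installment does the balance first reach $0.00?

7

Installment 1: opening $20,811.62; interest $395.42 → $21,207.04; payment $3,850.61; balance $17,356.43
Installment 2: opening $17,356.43; interest $329.77 → $17,686.20; payment $3,784.96; balance $13,901.24
Installment 3: opening $13,901.24; interest $264.12 → $14,165.36; payment $3,719.31; balance $10,446.05
Installment 4: opening $10,446.05; interest $198.47 → $10,644.52; payment $3,653.66; balance $6,990.86
Installment 5: opening $6,990.86; interest $132.83 → $7,123.69; payment $3,588.02; balance $3,535.67
Installment 6: opening $3,535.67; interest $67.18 → $3,602.85; payment $3,522.37; balance $80.48
Installment 7: opening $80.48; interest $1.53 → $82.01; payment $82.01; balance $0.00
Balance reaches $0.00 in installment 7.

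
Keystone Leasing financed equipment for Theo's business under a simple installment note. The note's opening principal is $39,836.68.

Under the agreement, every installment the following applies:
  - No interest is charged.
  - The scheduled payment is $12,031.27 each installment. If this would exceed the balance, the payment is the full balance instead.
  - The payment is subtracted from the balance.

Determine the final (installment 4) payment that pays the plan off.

Installment 1: opening $39,836.68; payment $12,031.27; balance $27,805.41
Installment 2: opening $27,805.41; payment $12,031.27; balance $15,774.14
Installment 3: opening $15,774.14; payment $12,031.27; balance $3,742.87
Installment 4: opening $3,742.87; payment $3,742.87; balance $0.00

$3,742.87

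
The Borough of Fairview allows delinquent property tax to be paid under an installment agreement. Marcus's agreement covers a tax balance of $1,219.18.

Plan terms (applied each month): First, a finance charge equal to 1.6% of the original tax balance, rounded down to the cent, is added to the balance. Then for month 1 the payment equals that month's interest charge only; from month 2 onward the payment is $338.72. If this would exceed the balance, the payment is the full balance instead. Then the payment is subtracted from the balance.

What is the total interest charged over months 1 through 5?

$97.50

Month 1: $1,219.18 +$19.50 interest = $1,238.68; pay $19.50 → $1,219.18
Month 2: $1,219.18 +$19.50 interest = $1,238.68; pay $338.72 → $899.96
Month 3: $899.96 +$19.50 interest = $919.46; pay $338.72 → $580.74
Month 4: $580.74 +$19.50 interest = $600.24; pay $338.72 → $261.52
Month 5: $261.52 +$19.50 interest = $281.02; pay $281.02 → $0.00
Total interest: $19.50 + $19.50 + $19.50 + $19.50 + $19.50 = $97.50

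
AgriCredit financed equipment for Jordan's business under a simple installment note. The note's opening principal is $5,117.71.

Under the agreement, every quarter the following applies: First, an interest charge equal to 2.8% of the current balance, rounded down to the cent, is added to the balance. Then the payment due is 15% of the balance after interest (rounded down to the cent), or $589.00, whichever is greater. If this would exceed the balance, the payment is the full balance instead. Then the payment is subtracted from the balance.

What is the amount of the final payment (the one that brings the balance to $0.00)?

$245.52

Quarter 1: $5,117.71 +$143.29 interest = $5,261.00; pay $789.15 → $4,471.85
Quarter 2: $4,471.85 +$125.21 interest = $4,597.06; pay $689.55 → $3,907.51
Quarter 3: $3,907.51 +$109.41 interest = $4,016.92; pay $602.53 → $3,414.39
Quarter 4: $3,414.39 +$95.60 interest = $3,509.99; pay $589.00 → $2,920.99
Quarter 5: $2,920.99 +$81.78 interest = $3,002.77; pay $589.00 → $2,413.77
Quarter 6: $2,413.77 +$67.58 interest = $2,481.35; pay $589.00 → $1,892.35
Quarter 7: $1,892.35 +$52.98 interest = $1,945.33; pay $589.00 → $1,356.33
Quarter 8: $1,356.33 +$37.97 interest = $1,394.30; pay $589.00 → $805.30
Quarter 9: $805.30 +$22.54 interest = $827.84; pay $589.00 → $238.84
Quarter 10: $238.84 +$6.68 interest = $245.52; pay $245.52 → $0.00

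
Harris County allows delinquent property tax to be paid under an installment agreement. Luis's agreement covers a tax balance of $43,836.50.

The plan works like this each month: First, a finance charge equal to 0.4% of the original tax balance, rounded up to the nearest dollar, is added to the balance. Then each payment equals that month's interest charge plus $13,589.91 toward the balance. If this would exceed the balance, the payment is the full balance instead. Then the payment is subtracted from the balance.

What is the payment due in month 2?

$13,765.91

Month 1: opening $43,836.50; interest $176.00 → $44,012.50; payment $13,765.91; balance $30,246.59
Month 2: opening $30,246.59; interest $176.00 → $30,422.59; payment $13,765.91; balance $16,656.68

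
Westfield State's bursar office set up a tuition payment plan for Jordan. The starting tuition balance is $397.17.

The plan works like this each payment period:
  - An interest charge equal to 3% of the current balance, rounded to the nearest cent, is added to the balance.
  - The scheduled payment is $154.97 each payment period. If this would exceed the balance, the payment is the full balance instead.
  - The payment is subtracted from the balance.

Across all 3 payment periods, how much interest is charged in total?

$22.74

Payment period 1: $397.17 +$11.92 interest = $409.09; pay $154.97 → $254.12
Payment period 2: $254.12 +$7.62 interest = $261.74; pay $154.97 → $106.77
Payment period 3: $106.77 +$3.20 interest = $109.97; pay $109.97 → $0.00
Total interest: $11.92 + $7.62 + $3.20 = $22.74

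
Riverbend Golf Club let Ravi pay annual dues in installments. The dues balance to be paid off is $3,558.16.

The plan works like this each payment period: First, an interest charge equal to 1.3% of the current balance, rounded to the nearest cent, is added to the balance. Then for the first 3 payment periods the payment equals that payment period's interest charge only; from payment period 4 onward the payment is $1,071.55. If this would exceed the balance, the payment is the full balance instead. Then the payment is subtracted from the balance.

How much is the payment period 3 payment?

$46.26

# | Opening | Interest | Payment | End bal
1 | $3,558.16 | $46.26 | $46.26 | $3,558.16
2 | $3,558.16 | $46.26 | $46.26 | $3,558.16
3 | $3,558.16 | $46.26 | $46.26 | $3,558.16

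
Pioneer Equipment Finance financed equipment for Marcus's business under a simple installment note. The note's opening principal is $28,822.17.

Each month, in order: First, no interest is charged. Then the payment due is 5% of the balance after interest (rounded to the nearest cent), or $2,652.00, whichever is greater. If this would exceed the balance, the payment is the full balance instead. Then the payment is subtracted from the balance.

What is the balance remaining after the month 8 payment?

Month 1: $28,822.17 − $2,652.00 → $26,170.17
Month 2: $26,170.17 − $2,652.00 → $23,518.17
Month 3: $23,518.17 − $2,652.00 → $20,866.17
Month 4: $20,866.17 − $2,652.00 → $18,214.17
Month 5: $18,214.17 − $2,652.00 → $15,562.17
Month 6: $15,562.17 − $2,652.00 → $12,910.17
Month 7: $12,910.17 − $2,652.00 → $10,258.17
Month 8: $10,258.17 − $2,652.00 → $7,606.17

$7,606.17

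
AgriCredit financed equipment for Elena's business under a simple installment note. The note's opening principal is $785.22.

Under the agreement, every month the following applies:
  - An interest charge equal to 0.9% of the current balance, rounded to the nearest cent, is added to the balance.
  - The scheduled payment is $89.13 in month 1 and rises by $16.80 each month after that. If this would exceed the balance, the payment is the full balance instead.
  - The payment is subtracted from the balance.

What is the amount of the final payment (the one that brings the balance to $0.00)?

Month 1: $785.22 +$7.07 interest = $792.29; pay $89.13 → $703.16
Month 2: $703.16 +$6.33 interest = $709.49; pay $105.93 → $603.56
Month 3: $603.56 +$5.43 interest = $608.99; pay $122.73 → $486.26
Month 4: $486.26 +$4.38 interest = $490.64; pay $139.53 → $351.11
Month 5: $351.11 +$3.16 interest = $354.27; pay $156.33 → $197.94
Month 6: $197.94 +$1.78 interest = $199.72; pay $173.13 → $26.59
Month 7: $26.59 +$0.24 interest = $26.83; pay $26.83 → $0.00

$26.83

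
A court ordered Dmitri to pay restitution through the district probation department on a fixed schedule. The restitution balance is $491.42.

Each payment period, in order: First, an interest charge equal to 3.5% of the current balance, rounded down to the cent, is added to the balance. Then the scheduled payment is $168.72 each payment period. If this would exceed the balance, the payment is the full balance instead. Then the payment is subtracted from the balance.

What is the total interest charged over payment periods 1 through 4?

$36.20

Payment period 1: opening $491.42; interest $17.19 → $508.61; payment $168.72; balance $339.89
Payment period 2: opening $339.89; interest $11.89 → $351.78; payment $168.72; balance $183.06
Payment period 3: opening $183.06; interest $6.40 → $189.46; payment $168.72; balance $20.74
Payment period 4: opening $20.74; interest $0.72 → $21.46; payment $21.46; balance $0.00
Total interest: $17.19 + $11.89 + $6.40 + $0.72 = $36.20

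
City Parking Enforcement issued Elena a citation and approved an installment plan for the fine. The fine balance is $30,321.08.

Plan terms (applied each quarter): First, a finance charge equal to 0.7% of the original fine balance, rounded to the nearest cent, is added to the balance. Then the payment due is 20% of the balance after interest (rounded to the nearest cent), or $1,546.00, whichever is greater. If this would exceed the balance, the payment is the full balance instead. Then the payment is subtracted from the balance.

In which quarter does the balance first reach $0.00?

13

# | Opening | Interest | Payment | End bal
1 | $30,321.08 | $212.25 | $6,106.67 | $24,426.66
2 | $24,426.66 | $212.25 | $4,927.78 | $19,711.13
3 | $19,711.13 | $212.25 | $3,984.68 | $15,938.70
4 | $15,938.70 | $212.25 | $3,230.19 | $12,920.76
5 | $12,920.76 | $212.25 | $2,626.60 | $10,506.41
6 | $10,506.41 | $212.25 | $2,143.73 | $8,574.93
7 | $8,574.93 | $212.25 | $1,757.44 | $7,029.74
8 | $7,029.74 | $212.25 | $1,546.00 | $5,695.99
9 | $5,695.99 | $212.25 | $1,546.00 | $4,362.24
10 | $4,362.24 | $212.25 | $1,546.00 | $3,028.49
11 | $3,028.49 | $212.25 | $1,546.00 | $1,694.74
12 | $1,694.74 | $212.25 | $1,546.00 | $360.99
13 | $360.99 | $212.25 | $573.24 | $0.00
Balance reaches $0.00 in quarter 13.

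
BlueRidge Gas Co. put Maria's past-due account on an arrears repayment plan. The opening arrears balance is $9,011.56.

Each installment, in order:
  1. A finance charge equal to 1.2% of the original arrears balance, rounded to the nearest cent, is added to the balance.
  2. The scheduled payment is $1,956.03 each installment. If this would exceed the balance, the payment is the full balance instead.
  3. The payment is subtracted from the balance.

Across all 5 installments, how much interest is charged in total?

Installment 1: $9,011.56 +$108.14 interest = $9,119.70; pay $1,956.03 → $7,163.67
Installment 2: $7,163.67 +$108.14 interest = $7,271.81; pay $1,956.03 → $5,315.78
Installment 3: $5,315.78 +$108.14 interest = $5,423.92; pay $1,956.03 → $3,467.89
Installment 4: $3,467.89 +$108.14 interest = $3,576.03; pay $1,956.03 → $1,620.00
Installment 5: $1,620.00 +$108.14 interest = $1,728.14; pay $1,728.14 → $0.00
Total interest: $108.14 + $108.14 + $108.14 + $108.14 + $108.14 = $540.70

$540.70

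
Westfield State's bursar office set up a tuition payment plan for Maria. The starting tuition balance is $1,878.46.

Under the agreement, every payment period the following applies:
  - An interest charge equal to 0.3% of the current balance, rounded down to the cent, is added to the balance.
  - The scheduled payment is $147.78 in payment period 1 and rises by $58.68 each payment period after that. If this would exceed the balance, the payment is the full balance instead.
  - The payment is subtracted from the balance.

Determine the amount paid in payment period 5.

$382.50

Payment period 1: opening $1,878.46; interest $5.63 → $1,884.09; payment $147.78; balance $1,736.31
Payment period 2: opening $1,736.31; interest $5.20 → $1,741.51; payment $206.46; balance $1,535.05
Payment period 3: opening $1,535.05; interest $4.60 → $1,539.65; payment $265.14; balance $1,274.51
Payment period 4: opening $1,274.51; interest $3.82 → $1,278.33; payment $323.82; balance $954.51
Payment period 5: opening $954.51; interest $2.86 → $957.37; payment $382.50; balance $574.87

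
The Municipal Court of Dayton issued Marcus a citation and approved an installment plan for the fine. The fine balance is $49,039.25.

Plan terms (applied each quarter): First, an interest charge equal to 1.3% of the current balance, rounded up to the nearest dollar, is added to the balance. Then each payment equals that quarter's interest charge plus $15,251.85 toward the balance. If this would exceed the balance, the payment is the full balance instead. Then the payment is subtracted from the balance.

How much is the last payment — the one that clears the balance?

$3,326.70

# | Opening | Interest | Payment | End bal
1 | $49,039.25 | $638.00 | $15,889.85 | $33,787.40
2 | $33,787.40 | $440.00 | $15,691.85 | $18,535.55
3 | $18,535.55 | $241.00 | $15,492.85 | $3,283.70
4 | $3,283.70 | $43.00 | $3,326.70 | $0.00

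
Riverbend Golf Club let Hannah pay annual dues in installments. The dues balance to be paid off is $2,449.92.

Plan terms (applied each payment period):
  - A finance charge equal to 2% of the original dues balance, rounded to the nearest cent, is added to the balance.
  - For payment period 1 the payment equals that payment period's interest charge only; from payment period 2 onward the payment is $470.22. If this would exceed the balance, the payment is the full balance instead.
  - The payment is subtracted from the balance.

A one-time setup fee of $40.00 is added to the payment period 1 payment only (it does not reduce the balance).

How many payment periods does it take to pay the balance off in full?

7

Payment period 1: $2,449.92 +$49.00 interest = $2,498.92; pay $49.00 (+ $40.00 fee) → $2,449.92
Payment period 2: $2,449.92 +$49.00 interest = $2,498.92; pay $470.22 → $2,028.70
Payment period 3: $2,028.70 +$49.00 interest = $2,077.70; pay $470.22 → $1,607.48
Payment period 4: $1,607.48 +$49.00 interest = $1,656.48; pay $470.22 → $1,186.26
Payment period 5: $1,186.26 +$49.00 interest = $1,235.26; pay $470.22 → $765.04
Payment period 6: $765.04 +$49.00 interest = $814.04; pay $470.22 → $343.82
Payment period 7: $343.82 +$49.00 interest = $392.82; pay $392.82 → $0.00
Balance reaches $0.00 in payment period 7.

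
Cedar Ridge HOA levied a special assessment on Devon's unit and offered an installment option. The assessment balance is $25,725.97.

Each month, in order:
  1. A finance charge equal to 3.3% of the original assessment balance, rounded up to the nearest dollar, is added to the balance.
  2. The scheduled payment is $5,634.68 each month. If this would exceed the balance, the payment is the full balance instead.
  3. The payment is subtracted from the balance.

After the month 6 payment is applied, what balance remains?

$0.00

Month 1: opening $25,725.97; interest $849.00 → $26,574.97; payment $5,634.68; balance $20,940.29
Month 2: opening $20,940.29; interest $849.00 → $21,789.29; payment $5,634.68; balance $16,154.61
Month 3: opening $16,154.61; interest $849.00 → $17,003.61; payment $5,634.68; balance $11,368.93
Month 4: opening $11,368.93; interest $849.00 → $12,217.93; payment $5,634.68; balance $6,583.25
Month 5: opening $6,583.25; interest $849.00 → $7,432.25; payment $5,634.68; balance $1,797.57
Month 6: opening $1,797.57; interest $849.00 → $2,646.57; payment $2,646.57; balance $0.00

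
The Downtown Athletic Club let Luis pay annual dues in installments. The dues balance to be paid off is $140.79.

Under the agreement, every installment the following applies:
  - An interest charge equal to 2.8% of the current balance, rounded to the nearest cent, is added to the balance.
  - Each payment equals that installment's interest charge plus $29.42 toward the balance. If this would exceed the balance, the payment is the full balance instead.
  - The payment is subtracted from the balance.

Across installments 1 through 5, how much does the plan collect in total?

$152.26

Installment 1: opening $140.79; interest $3.94 → $144.73; payment $33.36; balance $111.37
Installment 2: opening $111.37; interest $3.12 → $114.49; payment $32.54; balance $81.95
Installment 3: opening $81.95; interest $2.29 → $84.24; payment $31.71; balance $52.53
Installment 4: opening $52.53; interest $1.47 → $54.00; payment $30.89; balance $23.11
Installment 5: opening $23.11; interest $0.65 → $23.76; payment $23.76; balance $0.00
Total paid: $152.26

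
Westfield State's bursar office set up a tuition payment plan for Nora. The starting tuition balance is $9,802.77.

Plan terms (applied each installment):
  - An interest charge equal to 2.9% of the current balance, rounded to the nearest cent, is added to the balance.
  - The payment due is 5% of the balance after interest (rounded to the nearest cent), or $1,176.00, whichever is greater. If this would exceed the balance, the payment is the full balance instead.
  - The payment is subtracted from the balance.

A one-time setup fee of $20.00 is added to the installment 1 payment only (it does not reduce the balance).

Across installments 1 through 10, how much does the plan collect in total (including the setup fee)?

$11,407.16

# | Opening | Interest | Payment | Fee | End bal
1 | $9,802.77 | $284.28 | $1,176.00 | $20.00 | $8,911.05
2 | $8,911.05 | $258.42 | $1,176.00 | — | $7,993.47
3 | $7,993.47 | $231.81 | $1,176.00 | — | $7,049.28
4 | $7,049.28 | $204.43 | $1,176.00 | — | $6,077.71
5 | $6,077.71 | $176.25 | $1,176.00 | — | $5,077.96
6 | $5,077.96 | $147.26 | $1,176.00 | — | $4,049.22
7 | $4,049.22 | $117.43 | $1,176.00 | — | $2,990.65
8 | $2,990.65 | $86.73 | $1,176.00 | — | $1,901.38
9 | $1,901.38 | $55.14 | $1,176.00 | — | $780.52
10 | $780.52 | $22.64 | $803.16 | — | $0.00
Total paid: $11,407.16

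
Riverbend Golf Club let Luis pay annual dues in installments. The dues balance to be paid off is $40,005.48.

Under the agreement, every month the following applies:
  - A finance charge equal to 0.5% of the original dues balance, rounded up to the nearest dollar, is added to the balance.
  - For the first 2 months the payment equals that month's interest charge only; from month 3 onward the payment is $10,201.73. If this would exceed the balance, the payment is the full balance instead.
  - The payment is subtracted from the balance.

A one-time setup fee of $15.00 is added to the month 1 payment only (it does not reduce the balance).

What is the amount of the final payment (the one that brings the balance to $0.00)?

Month 1: $40,005.48 +$201.00 interest = $40,206.48; pay $201.00 (+ $15.00 fee) → $40,005.48
Month 2: $40,005.48 +$201.00 interest = $40,206.48; pay $201.00 → $40,005.48
Month 3: $40,005.48 +$201.00 interest = $40,206.48; pay $10,201.73 → $30,004.75
Month 4: $30,004.75 +$201.00 interest = $30,205.75; pay $10,201.73 → $20,004.02
Month 5: $20,004.02 +$201.00 interest = $20,205.02; pay $10,201.73 → $10,003.29
Month 6: $10,003.29 +$201.00 interest = $10,204.29; pay $10,201.73 → $2.56
Month 7: $2.56 +$201.00 interest = $203.56; pay $203.56 → $0.00

$203.56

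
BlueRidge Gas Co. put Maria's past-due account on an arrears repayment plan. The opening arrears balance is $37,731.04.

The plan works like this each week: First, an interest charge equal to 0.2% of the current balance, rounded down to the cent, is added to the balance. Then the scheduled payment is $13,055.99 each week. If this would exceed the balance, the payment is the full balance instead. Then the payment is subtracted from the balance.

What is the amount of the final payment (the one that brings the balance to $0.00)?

Week 1: $37,731.04 +$75.46 interest = $37,806.50; pay $13,055.99 → $24,750.51
Week 2: $24,750.51 +$49.50 interest = $24,800.01; pay $13,055.99 → $11,744.02
Week 3: $11,744.02 +$23.48 interest = $11,767.50; pay $11,767.50 → $0.00

$11,767.50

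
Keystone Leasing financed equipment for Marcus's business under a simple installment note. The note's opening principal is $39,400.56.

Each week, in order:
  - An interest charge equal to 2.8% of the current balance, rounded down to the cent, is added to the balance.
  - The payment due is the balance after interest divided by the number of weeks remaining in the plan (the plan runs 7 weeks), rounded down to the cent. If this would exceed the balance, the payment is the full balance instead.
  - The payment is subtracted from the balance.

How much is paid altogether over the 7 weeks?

Week 1: $39,400.56 +$1,103.21 interest = $40,503.77; pay $5,786.25 → $34,717.52
Week 2: $34,717.52 +$972.09 interest = $35,689.61; pay $5,948.26 → $29,741.35
Week 3: $29,741.35 +$832.75 interest = $30,574.10; pay $6,114.82 → $24,459.28
Week 4: $24,459.28 +$684.85 interest = $25,144.13; pay $6,286.03 → $18,858.10
Week 5: $18,858.10 +$528.02 interest = $19,386.12; pay $6,462.04 → $12,924.08
Week 6: $12,924.08 +$361.87 interest = $13,285.95; pay $6,642.97 → $6,642.98
Week 7: $6,642.98 +$186.00 interest = $6,828.98; pay $6,828.98 → $0.00
Total paid: $44,069.35

$44,069.35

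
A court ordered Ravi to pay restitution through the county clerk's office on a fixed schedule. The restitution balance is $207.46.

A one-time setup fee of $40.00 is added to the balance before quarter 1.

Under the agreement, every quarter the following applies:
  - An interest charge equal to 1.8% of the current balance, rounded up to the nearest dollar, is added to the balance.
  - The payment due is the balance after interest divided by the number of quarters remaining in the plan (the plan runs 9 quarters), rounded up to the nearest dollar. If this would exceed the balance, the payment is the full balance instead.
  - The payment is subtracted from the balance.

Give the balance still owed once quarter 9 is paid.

$0.00

# | Opening | Interest | Payment | End bal
1 | $247.46 | $5.00 | $29.00 | $223.46
2 | $223.46 | $5.00 | $29.00 | $199.46
3 | $199.46 | $4.00 | $30.00 | $173.46
4 | $173.46 | $4.00 | $30.00 | $147.46
5 | $147.46 | $3.00 | $31.00 | $119.46
6 | $119.46 | $3.00 | $31.00 | $91.46
7 | $91.46 | $2.00 | $32.00 | $61.46
8 | $61.46 | $2.00 | $32.00 | $31.46
9 | $31.46 | $1.00 | $32.46 | $0.00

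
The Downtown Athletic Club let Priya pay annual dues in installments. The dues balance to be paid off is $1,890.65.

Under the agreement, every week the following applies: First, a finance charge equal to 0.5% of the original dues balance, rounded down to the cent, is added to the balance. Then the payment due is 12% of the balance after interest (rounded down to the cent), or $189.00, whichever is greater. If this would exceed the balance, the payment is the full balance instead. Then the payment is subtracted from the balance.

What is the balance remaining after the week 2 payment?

Week 1: opening $1,890.65; interest $9.45 → $1,900.10; payment $228.01; balance $1,672.09
Week 2: opening $1,672.09; interest $9.45 → $1,681.54; payment $201.78; balance $1,479.76

$1,479.76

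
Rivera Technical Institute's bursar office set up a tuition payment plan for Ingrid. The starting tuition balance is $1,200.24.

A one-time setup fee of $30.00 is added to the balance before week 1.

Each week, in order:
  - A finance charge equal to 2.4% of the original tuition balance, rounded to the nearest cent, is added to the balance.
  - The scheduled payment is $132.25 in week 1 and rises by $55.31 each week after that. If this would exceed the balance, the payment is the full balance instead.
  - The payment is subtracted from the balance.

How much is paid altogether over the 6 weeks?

$1,403.10

# | Opening | Interest | Payment | End bal
1 | $1,230.24 | $28.81 | $132.25 | $1,126.80
2 | $1,126.80 | $28.81 | $187.56 | $968.05
3 | $968.05 | $28.81 | $242.87 | $753.99
4 | $753.99 | $28.81 | $298.18 | $484.62
5 | $484.62 | $28.81 | $353.49 | $159.94
6 | $159.94 | $28.81 | $188.75 | $0.00
Total paid: $1,403.10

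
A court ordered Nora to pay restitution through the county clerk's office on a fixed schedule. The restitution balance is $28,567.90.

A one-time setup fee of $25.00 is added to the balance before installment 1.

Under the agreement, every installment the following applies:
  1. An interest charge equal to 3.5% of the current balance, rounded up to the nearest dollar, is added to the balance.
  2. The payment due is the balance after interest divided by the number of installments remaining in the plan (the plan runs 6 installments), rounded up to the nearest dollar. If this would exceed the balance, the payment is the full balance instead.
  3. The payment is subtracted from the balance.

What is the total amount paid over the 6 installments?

$32,309.90

Installment 1: $28,592.90 +$1,001.00 interest = $29,593.90; pay $4,933.00 → $24,660.90
Installment 2: $24,660.90 +$864.00 interest = $25,524.90; pay $5,105.00 → $20,419.90
Installment 3: $20,419.90 +$715.00 interest = $21,134.90; pay $5,284.00 → $15,850.90
Installment 4: $15,850.90 +$555.00 interest = $16,405.90; pay $5,469.00 → $10,936.90
Installment 5: $10,936.90 +$383.00 interest = $11,319.90; pay $5,660.00 → $5,659.90
Installment 6: $5,659.90 +$199.00 interest = $5,858.90; pay $5,858.90 → $0.00
Total paid: $32,309.90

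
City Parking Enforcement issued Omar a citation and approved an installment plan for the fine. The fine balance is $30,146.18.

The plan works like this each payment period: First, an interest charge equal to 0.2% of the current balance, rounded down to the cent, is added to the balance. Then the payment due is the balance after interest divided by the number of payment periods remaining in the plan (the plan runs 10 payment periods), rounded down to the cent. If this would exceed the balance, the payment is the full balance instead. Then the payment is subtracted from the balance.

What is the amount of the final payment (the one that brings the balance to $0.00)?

$3,075.45

# | Opening | Interest | Payment | End bal
1 | $30,146.18 | $60.29 | $3,020.64 | $27,185.83
2 | $27,185.83 | $54.37 | $3,026.68 | $24,213.52
3 | $24,213.52 | $48.42 | $3,032.74 | $21,229.20
4 | $21,229.20 | $42.45 | $3,038.80 | $18,232.85
5 | $18,232.85 | $36.46 | $3,044.88 | $15,224.43
6 | $15,224.43 | $30.44 | $3,050.97 | $12,203.90
7 | $12,203.90 | $24.40 | $3,057.07 | $9,171.23
8 | $9,171.23 | $18.34 | $3,063.19 | $6,126.38
9 | $6,126.38 | $12.25 | $3,069.31 | $3,069.32
10 | $3,069.32 | $6.13 | $3,075.45 | $0.00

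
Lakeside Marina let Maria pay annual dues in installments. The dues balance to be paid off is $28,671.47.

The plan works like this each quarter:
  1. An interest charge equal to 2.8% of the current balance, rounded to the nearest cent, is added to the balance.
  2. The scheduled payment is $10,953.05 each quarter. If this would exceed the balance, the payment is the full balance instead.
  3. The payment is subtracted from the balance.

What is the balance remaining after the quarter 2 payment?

Quarter 1: opening $28,671.47; interest $802.80 → $29,474.27; payment $10,953.05; balance $18,521.22
Quarter 2: opening $18,521.22; interest $518.59 → $19,039.81; payment $10,953.05; balance $8,086.76

$8,086.76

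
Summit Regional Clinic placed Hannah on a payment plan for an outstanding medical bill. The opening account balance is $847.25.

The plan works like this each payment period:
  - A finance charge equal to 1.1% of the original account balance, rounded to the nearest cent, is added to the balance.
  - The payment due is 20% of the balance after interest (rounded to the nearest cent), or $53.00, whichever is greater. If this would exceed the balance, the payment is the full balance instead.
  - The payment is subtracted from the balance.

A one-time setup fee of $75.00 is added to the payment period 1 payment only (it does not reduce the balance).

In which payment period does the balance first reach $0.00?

# | Opening | Interest | Payment | Fee | End bal
1 | $847.25 | $9.32 | $171.31 | $75.00 | $685.26
2 | $685.26 | $9.32 | $138.92 | — | $555.66
3 | $555.66 | $9.32 | $113.00 | — | $451.98
4 | $451.98 | $9.32 | $92.26 | — | $369.04
5 | $369.04 | $9.32 | $75.67 | — | $302.69
6 | $302.69 | $9.32 | $62.40 | — | $249.61
7 | $249.61 | $9.32 | $53.00 | — | $205.93
8 | $205.93 | $9.32 | $53.00 | — | $162.25
9 | $162.25 | $9.32 | $53.00 | — | $118.57
10 | $118.57 | $9.32 | $53.00 | — | $74.89
11 | $74.89 | $9.32 | $53.00 | — | $31.21
12 | $31.21 | $9.32 | $40.53 | — | $0.00
Balance reaches $0.00 in payment period 12.

12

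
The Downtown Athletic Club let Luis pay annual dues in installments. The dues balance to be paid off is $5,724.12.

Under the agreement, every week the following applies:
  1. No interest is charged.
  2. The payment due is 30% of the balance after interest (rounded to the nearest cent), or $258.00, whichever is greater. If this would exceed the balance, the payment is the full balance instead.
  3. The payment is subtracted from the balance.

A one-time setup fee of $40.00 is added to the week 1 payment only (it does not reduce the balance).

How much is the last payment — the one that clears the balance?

# | Opening | Payment | Fee | End bal
1 | $5,724.12 | $1,717.24 | $40.00 | $4,006.88
2 | $4,006.88 | $1,202.06 | — | $2,804.82
3 | $2,804.82 | $841.45 | — | $1,963.37
4 | $1,963.37 | $589.01 | — | $1,374.36
5 | $1,374.36 | $412.31 | — | $962.05
6 | $962.05 | $288.62 | — | $673.43
7 | $673.43 | $258.00 | — | $415.43
8 | $415.43 | $258.00 | — | $157.43
9 | $157.43 | $157.43 | — | $0.00

$157.43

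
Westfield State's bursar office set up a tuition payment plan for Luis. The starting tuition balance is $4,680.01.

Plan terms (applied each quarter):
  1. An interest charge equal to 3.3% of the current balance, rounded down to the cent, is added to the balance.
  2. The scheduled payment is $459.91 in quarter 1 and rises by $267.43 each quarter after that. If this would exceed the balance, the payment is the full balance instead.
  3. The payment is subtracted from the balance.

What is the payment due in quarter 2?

$727.34

Quarter 1: opening $4,680.01; interest $154.44 → $4,834.45; payment $459.91; balance $4,374.54
Quarter 2: opening $4,374.54; interest $144.35 → $4,518.89; payment $727.34; balance $3,791.55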